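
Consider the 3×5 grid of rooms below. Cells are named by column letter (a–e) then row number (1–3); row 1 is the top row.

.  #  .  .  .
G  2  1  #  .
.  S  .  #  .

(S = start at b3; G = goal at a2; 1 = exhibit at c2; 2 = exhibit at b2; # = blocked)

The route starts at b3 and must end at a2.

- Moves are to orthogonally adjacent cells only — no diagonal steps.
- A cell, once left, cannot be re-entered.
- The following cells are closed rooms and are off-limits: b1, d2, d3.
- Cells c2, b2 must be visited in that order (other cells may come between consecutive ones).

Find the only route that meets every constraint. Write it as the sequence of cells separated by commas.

b3, c3, c2, b2, a2

The waypoints must appear in the order c2, b2, with no cell reused.
Route from b3: right 1 to c3, up 1 to c2, left 2 to a2 — 4 moves in all.
Check: order respected (1 at step 2, 2 at step 3).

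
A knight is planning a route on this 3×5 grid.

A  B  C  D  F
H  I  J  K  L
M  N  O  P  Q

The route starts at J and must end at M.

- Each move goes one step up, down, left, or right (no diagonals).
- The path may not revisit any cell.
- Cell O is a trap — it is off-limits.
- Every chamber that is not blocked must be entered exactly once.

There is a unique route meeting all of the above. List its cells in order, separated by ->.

Need to visit all 14 open cells exactly once, starting at J and ending at M.
Route from J: right 1 to K, down 1 to P, right 1 to Q, up 2 to F, left 4 to A, down 1 to H, right 1 to I, down 1 to N, left 1 to M — 13 moves in all.
Check: all 14 open cells covered.

J -> K -> P -> Q -> L -> F -> D -> C -> B -> A -> H -> I -> N -> M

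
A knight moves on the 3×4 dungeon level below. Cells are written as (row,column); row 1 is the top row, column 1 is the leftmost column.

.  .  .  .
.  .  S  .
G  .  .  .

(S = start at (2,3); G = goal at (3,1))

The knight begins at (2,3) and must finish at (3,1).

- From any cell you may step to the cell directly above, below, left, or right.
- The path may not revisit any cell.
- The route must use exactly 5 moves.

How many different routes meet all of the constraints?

Need simple routes of exactly 5 moves from (2,3) to (3,1) (Manhattan distance 3, so 1 moves are spent on a detour and 1 undoing it).
Enumerating: (2,3) (1,3) (1,2) (2,2) (3,2) (3,1) | (2,3) (1,3) (1,2) (2,2) (2,1) (3,1) | (2,3) (1,3) (1,2) (1,1) (2,1) (3,1) | (2,3) (3,3) (3,2) (2,2) (2,1) (3,1) | (2,3) (2,2) (1,2) (1,1) (2,1) (3,1) | (2,3) (2,4) (3,4) (3,3) (3,2) (3,1).
That gives 6 routes.

6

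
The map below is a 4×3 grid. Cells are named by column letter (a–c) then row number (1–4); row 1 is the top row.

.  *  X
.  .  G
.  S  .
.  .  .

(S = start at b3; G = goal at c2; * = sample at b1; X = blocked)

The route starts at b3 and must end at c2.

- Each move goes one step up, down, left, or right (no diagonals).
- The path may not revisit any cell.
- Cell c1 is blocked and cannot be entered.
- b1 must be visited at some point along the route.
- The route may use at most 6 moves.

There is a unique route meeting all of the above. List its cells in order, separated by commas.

Any route must reach b1 and still end at c2 within 6 moves, so the order of the required stops is forced.
Route from b3: left to a3, 2× up (reaching a1), right to b1, down to b2, right to c2 — 6 moves in all.
Check: all required cells visited; 6 ≤ 6 moves.

b3, a3, a2, a1, b1, b2, c2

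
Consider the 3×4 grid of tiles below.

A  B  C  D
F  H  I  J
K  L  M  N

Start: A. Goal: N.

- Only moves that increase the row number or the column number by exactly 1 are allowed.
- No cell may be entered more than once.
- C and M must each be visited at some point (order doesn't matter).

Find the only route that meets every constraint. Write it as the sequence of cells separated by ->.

Moves only go right or down, so the column and row indices never decrease.
Route from A: 2× right (reaching C), 2× down (reaching M), right to N — 5 moves in all.
Check: all required cells visited.

A -> B -> C -> I -> M -> N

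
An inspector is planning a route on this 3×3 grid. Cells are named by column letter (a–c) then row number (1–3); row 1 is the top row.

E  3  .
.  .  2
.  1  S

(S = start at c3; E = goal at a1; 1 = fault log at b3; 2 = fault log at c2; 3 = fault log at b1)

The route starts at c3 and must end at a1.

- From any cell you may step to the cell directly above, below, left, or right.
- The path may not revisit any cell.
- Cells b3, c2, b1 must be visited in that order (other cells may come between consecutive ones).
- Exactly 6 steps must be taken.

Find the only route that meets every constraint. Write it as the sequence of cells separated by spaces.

c3 b3 b2 c2 c1 b1 a1

The waypoints must appear in the order b3, c2, b1, with no cell reused.
Route from c3: left to b3, up to b2, right to c2, up to c1, 2× left (reaching a1) — 6 moves in all.
Check: order respected (1 at step 1, 2 at step 3, 3 at step 5); 6 moves as required.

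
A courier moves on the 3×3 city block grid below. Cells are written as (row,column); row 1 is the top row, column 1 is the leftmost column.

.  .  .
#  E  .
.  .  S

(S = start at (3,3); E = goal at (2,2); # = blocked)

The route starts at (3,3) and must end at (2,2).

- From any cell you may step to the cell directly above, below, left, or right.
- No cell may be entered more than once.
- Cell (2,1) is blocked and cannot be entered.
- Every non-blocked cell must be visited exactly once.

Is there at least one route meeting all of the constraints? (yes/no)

no

Cell (1,1) has only one open neighbour but is neither the start nor the goal, so a Hamiltonian route would have to both enter and leave it through the same neighbour — impossible without revisiting.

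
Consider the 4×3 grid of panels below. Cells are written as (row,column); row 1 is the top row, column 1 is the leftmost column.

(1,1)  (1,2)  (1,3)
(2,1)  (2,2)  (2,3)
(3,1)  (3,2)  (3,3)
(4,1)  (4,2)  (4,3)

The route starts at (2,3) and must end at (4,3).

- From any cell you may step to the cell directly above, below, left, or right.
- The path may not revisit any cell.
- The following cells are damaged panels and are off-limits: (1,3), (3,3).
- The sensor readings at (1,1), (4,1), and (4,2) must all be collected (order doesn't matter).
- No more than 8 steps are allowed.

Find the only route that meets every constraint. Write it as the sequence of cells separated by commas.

(2,3), (2,2), (1,2), (1,1), (2,1), (3,1), (4,1), (4,2), (4,3)

The 8-move cap with required stops at (1,1), (4,1), (4,2) leaves no slack for detours.
Route from (2,3): left 1 to (2,2), up 1 to (1,2), left 1 to (1,1), down 3 to (4,1), right 2 to (4,3) — 8 moves in all.
Check: all required cells visited; 8 ≤ 8 moves.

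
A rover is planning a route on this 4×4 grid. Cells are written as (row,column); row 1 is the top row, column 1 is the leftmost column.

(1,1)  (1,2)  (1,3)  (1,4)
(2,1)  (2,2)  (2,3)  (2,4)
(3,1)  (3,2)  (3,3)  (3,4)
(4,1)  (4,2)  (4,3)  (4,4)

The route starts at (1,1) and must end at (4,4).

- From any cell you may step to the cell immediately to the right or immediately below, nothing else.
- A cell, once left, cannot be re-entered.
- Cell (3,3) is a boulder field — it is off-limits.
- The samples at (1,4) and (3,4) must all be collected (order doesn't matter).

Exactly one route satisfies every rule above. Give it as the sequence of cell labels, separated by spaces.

(1,1) (1,2) (1,3) (1,4) (2,4) (3,4) (4,4)

Moves only go right or down, so the column and row indices never decrease.
Route from (1,1): 3× right (reaching (1,4)), 3× down (reaching (4,4)) — 6 moves in all.
Check: all required cells visited.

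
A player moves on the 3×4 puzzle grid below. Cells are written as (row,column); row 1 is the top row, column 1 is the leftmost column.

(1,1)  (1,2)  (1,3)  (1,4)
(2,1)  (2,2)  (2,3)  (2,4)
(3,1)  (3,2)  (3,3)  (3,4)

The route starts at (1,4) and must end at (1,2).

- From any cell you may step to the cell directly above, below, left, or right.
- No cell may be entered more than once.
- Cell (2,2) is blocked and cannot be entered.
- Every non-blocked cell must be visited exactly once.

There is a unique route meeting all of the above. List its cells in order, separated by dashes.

Need to visit all 11 open cells exactly once, starting at (1,4) and ending at (1,2).
Cell (2,1) has only two open neighbours ((1,1) and (3,1)), so the path must pass straight through it: one of those is the cell it's entered from and the other is where it exits.
Route from (1,4): left 1 to (1,3), down 1 to (2,3), right 1 to (2,4), down 1 to (3,4), left 3 to (3,1), up 2 to (1,1), right 1 to (1,2) — 10 moves in all.
Check: all 11 open cells covered.

(1,4) - (1,3) - (2,3) - (2,4) - (3,4) - (3,3) - (3,2) - (3,1) - (2,1) - (1,1) - (1,2)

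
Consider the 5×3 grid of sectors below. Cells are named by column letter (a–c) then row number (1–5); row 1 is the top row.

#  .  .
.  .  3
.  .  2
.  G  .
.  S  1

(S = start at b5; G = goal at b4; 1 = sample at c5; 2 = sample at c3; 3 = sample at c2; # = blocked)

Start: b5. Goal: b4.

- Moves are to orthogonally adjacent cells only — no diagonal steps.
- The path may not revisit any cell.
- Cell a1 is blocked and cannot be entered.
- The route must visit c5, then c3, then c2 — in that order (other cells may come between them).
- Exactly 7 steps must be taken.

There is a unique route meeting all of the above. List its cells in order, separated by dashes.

The waypoints must appear in the order c5, c3, c2, with no cell reused.
Route from b5: right to c5, 3× up (reaching c2), left to b2, 2× down (reaching b4) — 7 moves in all.
Check: order respected (1 at step 1, 2 at step 3, 3 at step 4); 7 moves as required.

b5 - c5 - c4 - c3 - c2 - b2 - b3 - b4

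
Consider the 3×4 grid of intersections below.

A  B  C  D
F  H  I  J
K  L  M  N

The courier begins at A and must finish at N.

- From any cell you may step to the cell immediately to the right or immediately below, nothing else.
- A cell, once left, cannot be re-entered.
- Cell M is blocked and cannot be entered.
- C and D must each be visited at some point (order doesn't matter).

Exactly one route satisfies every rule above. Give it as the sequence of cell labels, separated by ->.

Moves only go right or down, so the column and row indices never decrease.
Route from A: right 3 to D, down 2 to N — 5 moves in all.
Check: all required cells visited.

A -> B -> C -> D -> J -> N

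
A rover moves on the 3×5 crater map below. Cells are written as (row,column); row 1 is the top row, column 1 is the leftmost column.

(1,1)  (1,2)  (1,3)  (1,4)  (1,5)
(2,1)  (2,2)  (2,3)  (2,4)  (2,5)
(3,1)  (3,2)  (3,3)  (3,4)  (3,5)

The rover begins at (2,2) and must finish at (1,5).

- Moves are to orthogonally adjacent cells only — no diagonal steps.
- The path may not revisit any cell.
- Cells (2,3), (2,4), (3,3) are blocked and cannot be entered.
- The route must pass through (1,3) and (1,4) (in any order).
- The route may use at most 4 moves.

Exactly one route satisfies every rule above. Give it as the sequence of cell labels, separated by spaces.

The 4-move cap with required stops at (1,3), (1,4) leaves no slack for detours.
Route from (2,2): up 1 to (1,2), right 3 to (1,5) — 4 moves in all.
Check: all required cells visited; 4 ≤ 4 moves.

(2,2) (1,2) (1,3) (1,4) (1,5)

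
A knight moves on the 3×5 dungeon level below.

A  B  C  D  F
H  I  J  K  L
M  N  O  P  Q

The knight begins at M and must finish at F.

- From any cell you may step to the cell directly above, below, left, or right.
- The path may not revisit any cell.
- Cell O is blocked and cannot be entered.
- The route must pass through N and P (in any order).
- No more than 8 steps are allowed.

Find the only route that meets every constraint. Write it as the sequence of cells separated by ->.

The 8-move cap with required stops at N, P leaves no slack for detours.
Route from M: right to N, up to I, 2× right (reaching K), down to P, right to Q, 2× up (reaching F) — 8 moves in all.
Check: all required cells visited; 8 ≤ 8 moves.

M -> N -> I -> J -> K -> P -> Q -> L -> F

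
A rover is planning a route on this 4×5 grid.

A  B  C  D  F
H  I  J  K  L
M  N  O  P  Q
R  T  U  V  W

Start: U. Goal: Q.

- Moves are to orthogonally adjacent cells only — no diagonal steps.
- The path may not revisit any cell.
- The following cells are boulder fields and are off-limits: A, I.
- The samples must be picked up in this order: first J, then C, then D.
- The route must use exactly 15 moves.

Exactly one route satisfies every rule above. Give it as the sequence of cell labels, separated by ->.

The waypoints must appear in the order J, C, D, with no cell reused.
Route from U: left 2 to R, up 1 to M, right 2 to O, up 2 to C, right 2 to F, down 1 to L, left 1 to K, down 2 to V, right 1 to W, up 1 to Q — 15 moves in all.
Check: order respected (J at step 6, C at step 7, D at step 8); 15 moves as required.

U -> T -> R -> M -> N -> O -> J -> C -> D -> F -> L -> K -> P -> V -> W -> Q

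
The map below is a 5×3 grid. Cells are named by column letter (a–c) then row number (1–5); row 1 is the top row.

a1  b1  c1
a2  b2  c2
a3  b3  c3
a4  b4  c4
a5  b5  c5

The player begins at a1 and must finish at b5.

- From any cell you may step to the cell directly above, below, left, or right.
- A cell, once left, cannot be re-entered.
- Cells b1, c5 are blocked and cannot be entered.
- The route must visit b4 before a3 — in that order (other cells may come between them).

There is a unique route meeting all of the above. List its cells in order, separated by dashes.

a1 - a2 - b2 - c2 - c3 - c4 - b4 - b3 - a3 - a4 - a5 - b5

The waypoints must appear in the order b4, a3, with no cell reused.
Route from a1: down 1 to a2, right 2 to c2, down 2 to c4, left 1 to b4, up 1 to b3, left 1 to a3, down 2 to a5, right 1 to b5 — 11 moves in all.
Check: order respected (b4 at step 6, a3 at step 8).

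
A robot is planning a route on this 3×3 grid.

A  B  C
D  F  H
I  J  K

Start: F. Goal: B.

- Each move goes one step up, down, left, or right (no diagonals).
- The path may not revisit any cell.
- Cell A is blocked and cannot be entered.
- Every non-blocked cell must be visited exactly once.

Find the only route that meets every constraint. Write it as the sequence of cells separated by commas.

F, D, I, J, K, H, C, B

Need to visit all 8 open cells exactly once, starting at F and ending at B.
Route from F: left 1 to D, down 1 to I, right 2 to K, up 2 to C, left 1 to B — 7 moves in all.
Check: all 8 open cells covered.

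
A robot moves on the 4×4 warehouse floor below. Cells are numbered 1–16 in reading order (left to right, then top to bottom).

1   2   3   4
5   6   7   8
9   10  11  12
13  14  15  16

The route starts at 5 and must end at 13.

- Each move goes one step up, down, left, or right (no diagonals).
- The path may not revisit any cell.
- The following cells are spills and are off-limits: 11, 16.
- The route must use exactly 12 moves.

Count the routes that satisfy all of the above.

0

Need simple routes of exactly 12 moves from 5 to 13 (Manhattan distance 2, so 5 moves are spent on a detour and 5 undoing it).
No route satisfies every constraint, so the count is 0.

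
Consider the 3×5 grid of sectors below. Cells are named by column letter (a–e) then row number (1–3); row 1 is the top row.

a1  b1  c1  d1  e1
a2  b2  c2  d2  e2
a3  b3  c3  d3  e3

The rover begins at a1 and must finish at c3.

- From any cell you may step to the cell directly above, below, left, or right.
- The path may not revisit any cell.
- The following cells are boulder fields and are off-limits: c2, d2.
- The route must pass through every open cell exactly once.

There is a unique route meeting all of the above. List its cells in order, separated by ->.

a1 -> a2 -> a3 -> b3 -> b2 -> b1 -> c1 -> d1 -> e1 -> e2 -> e3 -> d3 -> c3

Need to visit all 13 open cells exactly once, starting at a1 and ending at c3.
Cell c1 has only two open neighbours (b1 and d1), so the path must pass straight through it: one of those is the cell it's entered from and the other is where it exits.
Route from a1: 2× down (reaching a3), right to b3, 2× up (reaching b1), 3× right (reaching e1), 2× down (reaching e3), 2× left (reaching c3) — 12 moves in all.
Check: all 13 open cells covered.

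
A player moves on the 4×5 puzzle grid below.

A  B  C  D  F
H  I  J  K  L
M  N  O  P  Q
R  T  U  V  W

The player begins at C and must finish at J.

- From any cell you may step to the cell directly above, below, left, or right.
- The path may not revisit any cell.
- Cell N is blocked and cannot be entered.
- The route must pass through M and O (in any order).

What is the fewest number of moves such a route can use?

9

Any route passes through M and O in some order between C and J. Summing Manhattan distances along each leg and taking the cheapest ordering (C → M → O → J) gives a lower bound of 4 + 2 + 1 = 7 moves.
That bound ignores the blocked cells. Measuring each leg by the fewest moves that actually steer around them (C→M: 4; M→O: 4; O→J: 1) raises the lower bound to 9.
A route of 9 moves exists: C → B → I → H → M → R → T → U → O → J.
Since 9 matches that lower bound, it is optimal.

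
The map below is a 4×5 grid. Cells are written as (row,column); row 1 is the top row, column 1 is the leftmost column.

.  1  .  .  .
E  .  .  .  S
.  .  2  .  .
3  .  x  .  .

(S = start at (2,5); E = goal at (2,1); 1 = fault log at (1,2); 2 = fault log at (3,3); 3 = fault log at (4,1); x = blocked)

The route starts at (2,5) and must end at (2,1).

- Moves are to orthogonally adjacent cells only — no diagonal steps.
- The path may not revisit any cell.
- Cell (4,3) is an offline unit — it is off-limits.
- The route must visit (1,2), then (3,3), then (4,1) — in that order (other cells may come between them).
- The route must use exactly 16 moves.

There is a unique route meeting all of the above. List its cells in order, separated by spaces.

The waypoints must appear in the order (1,2), (3,3), (4,1), with no cell reused.
Route from (2,5): down 2 to (4,5), left 1 to (4,4), up 3 to (1,4), left 2 to (1,2), down 1 to (2,2), right 1 to (2,3), down 1 to (3,3), left 1 to (3,2), down 1 to (4,2), left 1 to (4,1), up 2 to (2,1) — 16 moves in all.
Check: order respected (1 at step 8, 2 at step 11, 3 at step 14); 16 moves as required.

(2,5) (3,5) (4,5) (4,4) (3,4) (2,4) (1,4) (1,3) (1,2) (2,2) (2,3) (3,3) (3,2) (4,2) (4,1) (3,1) (2,1)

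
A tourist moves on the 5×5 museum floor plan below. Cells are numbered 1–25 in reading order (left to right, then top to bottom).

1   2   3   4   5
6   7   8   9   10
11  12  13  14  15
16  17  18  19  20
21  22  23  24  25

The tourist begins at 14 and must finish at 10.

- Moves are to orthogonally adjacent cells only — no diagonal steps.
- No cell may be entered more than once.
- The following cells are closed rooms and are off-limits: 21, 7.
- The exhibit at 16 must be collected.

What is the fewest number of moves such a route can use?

10

Any route passes through 16 somewhere between 14 and 10. Summing Manhattan distances along the two legs (14 → 16 → 10) gives a lower bound of 4 + 6 = 10 moves.
A route of 10 moves achieves this: 14 → 19 → 18 → 17 → 16 → 11 → 12 → 13 → 8 → 9 → 10.
Since 10 matches the lower bound, it is optimal.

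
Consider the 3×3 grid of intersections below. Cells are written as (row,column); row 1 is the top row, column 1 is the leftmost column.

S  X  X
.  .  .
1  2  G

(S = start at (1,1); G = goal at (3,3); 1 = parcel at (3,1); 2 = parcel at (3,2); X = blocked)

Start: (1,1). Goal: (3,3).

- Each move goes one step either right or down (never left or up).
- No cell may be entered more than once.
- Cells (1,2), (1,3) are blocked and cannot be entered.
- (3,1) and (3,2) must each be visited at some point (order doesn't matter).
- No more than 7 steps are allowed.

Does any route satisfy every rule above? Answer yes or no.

yes

One route that works: (1,1) → (2,1) → (3,1) → (3,2) → (3,3).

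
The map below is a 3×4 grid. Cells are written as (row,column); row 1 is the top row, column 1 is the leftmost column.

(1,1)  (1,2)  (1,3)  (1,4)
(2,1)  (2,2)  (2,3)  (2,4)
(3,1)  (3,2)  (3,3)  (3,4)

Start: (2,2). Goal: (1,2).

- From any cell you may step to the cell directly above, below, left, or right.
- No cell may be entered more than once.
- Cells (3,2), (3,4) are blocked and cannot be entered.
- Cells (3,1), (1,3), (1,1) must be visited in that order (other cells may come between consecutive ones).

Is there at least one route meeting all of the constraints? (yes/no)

no

(3,1) must be visited but has only one open neighbour ((2,1)), and it is neither the start nor the goal — the route would have to enter and leave through (2,1), re-entering it.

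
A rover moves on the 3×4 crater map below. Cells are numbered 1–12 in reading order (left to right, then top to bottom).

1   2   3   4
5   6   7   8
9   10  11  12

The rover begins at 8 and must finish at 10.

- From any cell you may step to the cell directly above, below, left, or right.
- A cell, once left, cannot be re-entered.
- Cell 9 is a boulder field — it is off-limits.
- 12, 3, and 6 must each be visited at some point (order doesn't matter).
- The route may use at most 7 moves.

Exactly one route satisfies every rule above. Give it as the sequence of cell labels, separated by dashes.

8 - 12 - 11 - 7 - 3 - 2 - 6 - 10

The 7-move cap with required stops at 12, 3, 6 leaves no slack for detours.
Route from 8: down 1 to 12, left 1 to 11, up 2 to 3, left 1 to 2, down 2 to 10 — 7 moves in all.
Check: all required cells visited; 7 ≤ 7 moves.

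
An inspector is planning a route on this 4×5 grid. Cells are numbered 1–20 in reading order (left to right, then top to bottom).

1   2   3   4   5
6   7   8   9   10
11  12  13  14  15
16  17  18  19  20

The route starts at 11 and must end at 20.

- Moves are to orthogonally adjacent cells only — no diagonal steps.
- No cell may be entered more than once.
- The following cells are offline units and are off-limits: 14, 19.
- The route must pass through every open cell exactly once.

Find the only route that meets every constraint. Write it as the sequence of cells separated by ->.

Need to visit all 18 open cells exactly once, starting at 11 and ending at 20.
Route from 11: down to 16, 2× right (reaching 18), up to 13, left to 12, up to 7, left to 6, up to 1, 2× right (reaching 3), down to 8, right to 9, up to 4, right to 5, 3× down (reaching 20) — 17 moves in all.
Check: all 18 open cells covered.

11 -> 16 -> 17 -> 18 -> 13 -> 12 -> 7 -> 6 -> 1 -> 2 -> 3 -> 8 -> 9 -> 4 -> 5 -> 10 -> 15 -> 20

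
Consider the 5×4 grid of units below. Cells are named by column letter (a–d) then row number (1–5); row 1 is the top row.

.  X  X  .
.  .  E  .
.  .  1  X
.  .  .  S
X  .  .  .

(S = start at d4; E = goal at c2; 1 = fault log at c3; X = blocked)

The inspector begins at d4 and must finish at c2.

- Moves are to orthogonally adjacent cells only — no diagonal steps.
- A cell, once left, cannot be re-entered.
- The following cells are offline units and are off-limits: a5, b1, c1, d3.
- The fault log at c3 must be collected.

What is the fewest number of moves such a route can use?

Any route passes through c3 somewhere between d4 and c2. Summing Manhattan distances along the two legs (d4 → c3 → c2) gives a lower bound of 2 + 1 = 3 moves.
A route of 3 moves achieves this: d4 → c4 → c3 → c2.
Since 3 matches the lower bound, it is optimal.

3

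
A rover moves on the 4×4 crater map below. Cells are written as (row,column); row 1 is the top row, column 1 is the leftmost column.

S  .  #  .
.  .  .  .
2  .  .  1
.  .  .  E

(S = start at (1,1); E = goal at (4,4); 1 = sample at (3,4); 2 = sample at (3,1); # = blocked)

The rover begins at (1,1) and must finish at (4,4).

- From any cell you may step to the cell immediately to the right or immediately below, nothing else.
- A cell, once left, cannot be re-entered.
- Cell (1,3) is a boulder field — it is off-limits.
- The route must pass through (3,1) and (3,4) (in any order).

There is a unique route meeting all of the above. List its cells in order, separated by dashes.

Moves only go right or down, so the column and row indices never decrease.
Route from (1,1): 2× down (reaching (3,1)), 3× right (reaching (3,4)), down to (4,4) — 6 moves in all.
Check: all required cells visited.

(1,1) - (2,1) - (3,1) - (3,2) - (3,3) - (3,4) - (4,4)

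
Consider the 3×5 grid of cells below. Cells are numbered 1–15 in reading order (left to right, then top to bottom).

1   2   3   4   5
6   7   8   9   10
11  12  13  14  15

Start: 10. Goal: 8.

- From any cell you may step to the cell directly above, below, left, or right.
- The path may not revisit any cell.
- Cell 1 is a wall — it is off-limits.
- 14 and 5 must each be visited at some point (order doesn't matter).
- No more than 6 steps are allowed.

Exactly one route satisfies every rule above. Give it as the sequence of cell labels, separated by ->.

10 -> 5 -> 4 -> 9 -> 14 -> 13 -> 8

The 6-move cap with required stops at 14, 5 leaves no slack for detours.
Route from 10: up 1 to 5, left 1 to 4, down 2 to 14, left 1 to 13, up 1 to 8 — 6 moves in all.
Check: all required cells visited; 6 ≤ 6 moves.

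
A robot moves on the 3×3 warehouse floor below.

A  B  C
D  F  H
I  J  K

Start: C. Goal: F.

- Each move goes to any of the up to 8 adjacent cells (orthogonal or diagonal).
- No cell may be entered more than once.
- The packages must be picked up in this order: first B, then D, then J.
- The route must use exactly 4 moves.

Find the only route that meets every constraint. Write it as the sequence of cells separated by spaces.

C B D J F

The waypoints must appear in the order B, D, J, with no cell reused.
Route from C: left 1 to B, down-left 1 to D, down-right 1 to J, up 1 to F — 4 moves in all.
Check: order respected (B at step 1, D at step 2, J at step 3); 4 moves as required.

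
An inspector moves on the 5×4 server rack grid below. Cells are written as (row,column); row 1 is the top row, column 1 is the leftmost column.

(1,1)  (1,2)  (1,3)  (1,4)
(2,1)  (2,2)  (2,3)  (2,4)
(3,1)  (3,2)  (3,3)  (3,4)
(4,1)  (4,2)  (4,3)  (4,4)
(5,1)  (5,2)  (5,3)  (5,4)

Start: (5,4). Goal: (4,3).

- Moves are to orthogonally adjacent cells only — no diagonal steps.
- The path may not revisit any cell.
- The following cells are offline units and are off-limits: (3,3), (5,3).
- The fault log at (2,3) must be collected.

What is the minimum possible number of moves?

Any route passes through (2,3) somewhere between (5,4) and (4,3). Summing Manhattan distances along the two legs ((5,4) → (2,3) → (4,3)) gives a lower bound of 4 + 2 = 6 moves.
That bound ignores the blocked cells. Measuring each leg by the fewest moves that actually steer around them ((5,4)→(2,3): 4; (2,3)→(4,3): 4) raises the lower bound to 8.
A route of 8 moves exists: (5,4) → (4,4) → (3,4) → (2,4) → (2,3) → (2,2) → (3,2) → (4,2) → (4,3).
Since 8 matches that lower bound, it is optimal.

8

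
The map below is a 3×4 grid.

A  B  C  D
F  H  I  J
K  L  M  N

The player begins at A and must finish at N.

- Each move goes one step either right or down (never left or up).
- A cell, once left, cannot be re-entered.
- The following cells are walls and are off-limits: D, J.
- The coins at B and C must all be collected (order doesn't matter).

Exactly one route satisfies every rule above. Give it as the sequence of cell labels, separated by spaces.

A B C I M N

Moves only go right or down, so the column and row indices never decrease.
Route from A: 2× right (reaching C), 2× down (reaching M), right to N — 5 moves in all.
Check: all required cells visited.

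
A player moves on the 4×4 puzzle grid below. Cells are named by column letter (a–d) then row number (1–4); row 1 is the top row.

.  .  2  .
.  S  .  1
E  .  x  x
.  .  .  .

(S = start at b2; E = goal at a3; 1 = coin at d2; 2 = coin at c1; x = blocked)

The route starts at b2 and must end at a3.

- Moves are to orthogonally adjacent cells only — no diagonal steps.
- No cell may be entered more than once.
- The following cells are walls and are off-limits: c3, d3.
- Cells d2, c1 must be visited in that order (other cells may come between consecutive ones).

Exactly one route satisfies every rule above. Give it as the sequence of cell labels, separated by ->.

b2 -> c2 -> d2 -> d1 -> c1 -> b1 -> a1 -> a2 -> a3

The waypoints must appear in the order d2, c1, with no cell reused.
Route from b2: right 2 to d2, up 1 to d1, left 3 to a1, down 2 to a3 — 8 moves in all.
Check: order respected (1 at step 2, 2 at step 4).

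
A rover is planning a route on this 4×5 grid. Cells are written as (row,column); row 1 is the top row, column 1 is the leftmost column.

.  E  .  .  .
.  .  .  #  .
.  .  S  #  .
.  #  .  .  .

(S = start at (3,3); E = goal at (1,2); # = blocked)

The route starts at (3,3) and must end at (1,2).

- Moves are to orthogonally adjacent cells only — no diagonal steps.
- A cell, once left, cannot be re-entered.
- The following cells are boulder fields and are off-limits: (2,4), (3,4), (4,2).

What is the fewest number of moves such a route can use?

3

The Manhattan distance from (3,3) to (1,2) is |3−1| + |3−2| = 3, so at least 3 moves are needed.
A route of 3 moves achieves this: (3,3) → (2,3) → (1,3) → (1,2).
Since 3 matches the lower bound, it is optimal.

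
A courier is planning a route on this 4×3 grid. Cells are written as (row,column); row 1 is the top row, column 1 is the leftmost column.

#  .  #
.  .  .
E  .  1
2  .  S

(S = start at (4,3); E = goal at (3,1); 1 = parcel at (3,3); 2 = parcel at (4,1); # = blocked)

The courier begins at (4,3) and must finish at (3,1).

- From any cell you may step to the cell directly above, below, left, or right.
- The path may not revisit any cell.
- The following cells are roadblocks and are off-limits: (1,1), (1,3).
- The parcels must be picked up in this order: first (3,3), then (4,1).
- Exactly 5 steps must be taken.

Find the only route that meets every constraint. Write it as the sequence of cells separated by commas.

The waypoints must appear in the order (3,3), (4,1), with no cell reused.
Route from (4,3): up to (3,3), left to (3,2), down to (4,2), left to (4,1), up to (3,1) — 5 moves in all.
Check: order respected (1 at step 1, 2 at step 4); 5 moves as required.

(4,3), (3,3), (3,2), (4,2), (4,1), (3,1)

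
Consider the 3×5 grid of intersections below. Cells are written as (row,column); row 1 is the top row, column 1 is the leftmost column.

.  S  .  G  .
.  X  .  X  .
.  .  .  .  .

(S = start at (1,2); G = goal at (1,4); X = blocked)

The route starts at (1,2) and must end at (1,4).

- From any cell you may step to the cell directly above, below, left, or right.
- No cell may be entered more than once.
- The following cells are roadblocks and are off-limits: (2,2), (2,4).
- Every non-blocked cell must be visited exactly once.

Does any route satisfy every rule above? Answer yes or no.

Exhausting the options from (1,2), every branch either dead-ends against blocked cells, would have to re-enter a cell already used, or reaches the goal with a constraint still unmet.

no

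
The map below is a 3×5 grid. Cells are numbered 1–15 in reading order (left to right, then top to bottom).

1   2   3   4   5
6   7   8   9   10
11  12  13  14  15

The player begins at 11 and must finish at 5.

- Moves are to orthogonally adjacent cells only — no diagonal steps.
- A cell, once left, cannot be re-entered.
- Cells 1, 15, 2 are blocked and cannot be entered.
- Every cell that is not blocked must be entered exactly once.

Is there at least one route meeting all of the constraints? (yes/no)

Colour the cells like a checkerboard: each orthogonal step flips colour, so a Hamiltonian route alternates colours. Here there are 6 cells of one colour and 6 of the other, with start on the same colour as the goal — the counts and endpoints can't be arranged into an alternating sequence of length 12, so no Hamiltonian route exists.

no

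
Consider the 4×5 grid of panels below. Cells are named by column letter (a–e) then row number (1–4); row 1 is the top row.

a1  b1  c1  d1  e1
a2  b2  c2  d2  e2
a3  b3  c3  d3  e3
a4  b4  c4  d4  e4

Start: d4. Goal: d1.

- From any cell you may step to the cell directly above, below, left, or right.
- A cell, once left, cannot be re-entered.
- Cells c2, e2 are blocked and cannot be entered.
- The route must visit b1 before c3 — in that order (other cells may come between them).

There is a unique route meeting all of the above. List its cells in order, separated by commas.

The waypoints must appear in the order b1, c3, with no cell reused.
Route from d4: 3× left (reaching a4), 3× up (reaching a1), right to b1, 2× down (reaching b3), 2× right (reaching d3), 2× up (reaching d1) — 13 moves in all.
Check: order respected (b1 at step 7, c3 at step 10).

d4, c4, b4, a4, a3, a2, a1, b1, b2, b3, c3, d3, d2, d1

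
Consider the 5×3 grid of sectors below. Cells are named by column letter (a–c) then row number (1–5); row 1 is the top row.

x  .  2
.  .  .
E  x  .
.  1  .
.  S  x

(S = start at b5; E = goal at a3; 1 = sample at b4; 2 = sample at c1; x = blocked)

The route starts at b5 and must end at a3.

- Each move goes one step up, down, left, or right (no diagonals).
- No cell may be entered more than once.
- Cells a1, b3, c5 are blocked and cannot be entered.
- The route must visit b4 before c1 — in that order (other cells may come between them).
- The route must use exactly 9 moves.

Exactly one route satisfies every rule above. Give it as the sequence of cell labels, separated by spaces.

b5 b4 c4 c3 c2 c1 b1 b2 a2 a3

The waypoints must appear in the order b4, c1, with no cell reused.
Route from b5: up to b4, right to c4, 3× up (reaching c1), left to b1, down to b2, left to a2, down to a3 — 9 moves in all.
Check: order respected (1 at step 1, 2 at step 5); 9 moves as required.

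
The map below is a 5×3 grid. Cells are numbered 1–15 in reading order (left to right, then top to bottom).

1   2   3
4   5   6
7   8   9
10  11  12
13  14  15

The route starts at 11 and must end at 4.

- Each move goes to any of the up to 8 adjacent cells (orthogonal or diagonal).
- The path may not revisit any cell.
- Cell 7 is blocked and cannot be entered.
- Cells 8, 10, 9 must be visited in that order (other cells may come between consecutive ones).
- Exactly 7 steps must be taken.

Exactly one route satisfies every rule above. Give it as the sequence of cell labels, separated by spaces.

The waypoints must appear in the order 8, 10, 9, with no cell reused.
Route from 11: up 1 to 8, down-left 1 to 10, down-right 1 to 14, up-right 1 to 12, up 1 to 9, up-left 1 to 5, left 1 to 4 — 7 moves in all.
Check: order respected (8 at step 1, 10 at step 2, 9 at step 5); 7 moves as required.

11 8 10 14 12 9 5 4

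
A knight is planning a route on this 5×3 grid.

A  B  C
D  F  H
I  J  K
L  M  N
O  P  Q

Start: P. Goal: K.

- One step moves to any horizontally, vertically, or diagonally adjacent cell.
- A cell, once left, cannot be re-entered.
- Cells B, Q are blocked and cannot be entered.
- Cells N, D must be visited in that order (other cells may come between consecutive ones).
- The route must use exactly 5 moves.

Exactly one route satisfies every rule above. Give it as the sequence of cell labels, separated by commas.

P, N, J, D, F, K

The waypoints must appear in the order N, D, with no cell reused.
Route from P: up-right 1 to N, up-left 2 to D, right 1 to F, down-right 1 to K — 5 moves in all.
Check: order respected (N at step 1, D at step 3); 5 moves as required.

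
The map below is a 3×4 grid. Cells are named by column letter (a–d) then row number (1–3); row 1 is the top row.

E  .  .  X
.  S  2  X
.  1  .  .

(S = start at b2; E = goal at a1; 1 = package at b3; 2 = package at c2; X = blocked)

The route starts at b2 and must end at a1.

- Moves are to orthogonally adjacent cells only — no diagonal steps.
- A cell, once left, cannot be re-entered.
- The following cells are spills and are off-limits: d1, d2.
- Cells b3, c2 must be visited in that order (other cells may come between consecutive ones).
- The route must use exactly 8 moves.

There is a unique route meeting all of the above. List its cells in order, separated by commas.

The waypoints must appear in the order b3, c2, with no cell reused.
Route from b2: left to a2, down to a3, 2× right (reaching c3), 2× up (reaching c1), 2× left (reaching a1) — 8 moves in all.
Check: order respected (1 at step 3, 2 at step 5); 8 moves as required.

b2, a2, a3, b3, c3, c2, c1, b1, a1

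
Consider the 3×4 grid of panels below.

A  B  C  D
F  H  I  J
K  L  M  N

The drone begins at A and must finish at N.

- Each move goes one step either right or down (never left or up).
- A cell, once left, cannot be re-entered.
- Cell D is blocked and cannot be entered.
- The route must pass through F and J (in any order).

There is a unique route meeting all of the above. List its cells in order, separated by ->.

Moves only go right or down, so the column and row indices never decrease.
Route from A: down 1 to F, right 3 to J, down 1 to N — 5 moves in all.
Check: all required cells visited.

A -> F -> H -> I -> J -> N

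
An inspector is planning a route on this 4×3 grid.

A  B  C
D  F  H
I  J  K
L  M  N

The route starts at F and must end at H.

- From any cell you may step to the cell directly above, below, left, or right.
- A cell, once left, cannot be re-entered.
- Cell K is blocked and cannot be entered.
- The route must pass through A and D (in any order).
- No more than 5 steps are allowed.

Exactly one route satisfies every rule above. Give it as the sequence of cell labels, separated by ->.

The 5-move cap with required stops at A, D leaves no slack for detours.
Route from F: left to D, up to A, 2× right (reaching C), down to H — 5 moves in all.
Check: all required cells visited; 5 ≤ 5 moves.

F -> D -> A -> B -> C -> H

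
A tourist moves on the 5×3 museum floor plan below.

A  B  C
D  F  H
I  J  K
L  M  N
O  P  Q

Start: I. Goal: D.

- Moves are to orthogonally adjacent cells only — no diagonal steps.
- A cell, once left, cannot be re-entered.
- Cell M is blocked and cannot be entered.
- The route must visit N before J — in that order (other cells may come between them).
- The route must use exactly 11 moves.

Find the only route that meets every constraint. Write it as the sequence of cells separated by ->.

The waypoints must appear in the order N, J, with no cell reused.
Route from I: 2× down (reaching O), 2× right (reaching Q), 2× up (reaching K), left to J, 2× up (reaching B), left to A, down to D — 11 moves in all.
Check: order respected (N at step 5, J at step 7); 11 moves as required.

I -> L -> O -> P -> Q -> N -> K -> J -> F -> B -> A -> D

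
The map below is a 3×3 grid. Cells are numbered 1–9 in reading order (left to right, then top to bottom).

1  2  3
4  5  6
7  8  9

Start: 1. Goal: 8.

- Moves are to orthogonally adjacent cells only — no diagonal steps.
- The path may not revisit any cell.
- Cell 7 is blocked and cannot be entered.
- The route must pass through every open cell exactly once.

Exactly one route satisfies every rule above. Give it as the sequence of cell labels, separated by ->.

1 -> 4 -> 5 -> 2 -> 3 -> 6 -> 9 -> 8

Need to visit all 8 open cells exactly once, starting at 1 and ending at 8.
Cell 3 has only two open neighbours (6 and 2), so the path must pass straight through it: one of those is the cell it's entered from and the other is where it exits.
Route from 1: down 1 to 4, right 1 to 5, up 1 to 2, right 1 to 3, down 2 to 9, left 1 to 8 — 7 moves in all.
Check: all 8 open cells covered.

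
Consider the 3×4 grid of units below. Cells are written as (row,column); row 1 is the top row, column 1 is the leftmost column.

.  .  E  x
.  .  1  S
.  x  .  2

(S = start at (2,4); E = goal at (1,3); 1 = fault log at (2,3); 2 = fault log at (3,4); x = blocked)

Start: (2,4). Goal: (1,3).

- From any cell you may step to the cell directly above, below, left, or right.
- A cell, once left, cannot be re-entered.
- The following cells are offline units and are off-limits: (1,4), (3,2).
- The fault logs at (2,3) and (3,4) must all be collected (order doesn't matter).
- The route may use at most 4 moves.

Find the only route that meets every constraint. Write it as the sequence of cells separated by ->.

(2,4) -> (3,4) -> (3,3) -> (2,3) -> (1,3)

Any route must reach (2,3) and (3,4) and still end at (1,3) within 4 moves, so the order of the required stops is forced.
Route from (2,4): down 1 to (3,4), left 1 to (3,3), up 2 to (1,3) — 4 moves in all.
Check: all required cells visited; 4 ≤ 4 moves.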